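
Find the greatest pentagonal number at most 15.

Solve n(3n−1)/2 ≤ 15 for integer n.
n = 3 gives 12 ≤ 15, while n = 4 gives 22 > 15; so the answer is 12.

12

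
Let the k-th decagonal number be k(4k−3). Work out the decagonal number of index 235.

The 235th decagonal number is n(4n−3) with n = 235.
235·(4·235 − 3) = 235·937 = 220195.

220195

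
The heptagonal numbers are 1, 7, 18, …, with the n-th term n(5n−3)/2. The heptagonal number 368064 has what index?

Set n(5n−3)/2 = 368064, giving 5n² − 3n − 736128 = 0.
The discriminant is 9 + 40·368064 = 14722569, and √14722569 = 3837.
So n = (3 + 3837) / 10 = 3840/10 = 384.
Check: 384·(5·384 − 3)/2 = 368064. ✓

384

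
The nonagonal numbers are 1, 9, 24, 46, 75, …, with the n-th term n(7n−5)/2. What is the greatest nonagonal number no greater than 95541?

Solve n(7n−5)/2 ≤ 95541 for integer n.
n = 165 gives 94875 ≤ 95541, while n = 166 gives 96031 > 95541; so the answer is 94875.

94875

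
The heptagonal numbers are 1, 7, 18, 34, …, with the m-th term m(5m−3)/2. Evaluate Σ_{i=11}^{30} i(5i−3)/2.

22060

Σ i(5i−3)/2 = (5Σi² − 3Σi) / 2 over i = 11..30.
Σi = 465 − 55 = 410 and Σi² = 9455 − 385 = 9070.
(5·9070 − 3·410) / 2 = 44120/2 = 22060.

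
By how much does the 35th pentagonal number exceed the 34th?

Consecutive pentagonal numbers differ by 3n − 2: here 3·35 − 2 = 103.

103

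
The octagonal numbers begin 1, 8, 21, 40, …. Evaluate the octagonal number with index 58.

The 58th octagonal number is n(3n−2) with n = 58.
58·(3·58 − 2) = 58·172 = 9976.

9976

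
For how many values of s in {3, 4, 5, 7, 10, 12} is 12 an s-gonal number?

2

s = 3: P(3, 4) = 10 and P(3, 5) = 15; 12 is not s-gonal.
s = 4: P(4, 3) = 9 and P(4, 4) = 16; 12 is not s-gonal.
s = 5: P(5, 3) = 12. ✓
s = 7: P(7, 2) = 7 and P(7, 3) = 18; 12 is not s-gonal.
s = 10: P(10, 2) = 10 and P(10, 3) = 27; 12 is not s-gonal.
s = 12: P(12, 2) = 12. ✓
Hits: s ∈ {5, 12} → 2.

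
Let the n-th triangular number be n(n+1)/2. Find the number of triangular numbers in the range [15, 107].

The n-th triangular number is n(n+1)/2.
Smallest index with value ≥ 15: n = 5 (giving 15).
Largest index with value ≤ 107: n = 14 (giving 105).
Indices 5 through 14: 10 terms.

10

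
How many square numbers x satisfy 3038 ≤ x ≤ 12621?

The n-th square number is n².
Smallest index with value ≥ 3038: n = 56 (giving 3136).
Largest index with value ≤ 12621: n = 112 (giving 12544).
Indices 56 through 112: 57 terms.

57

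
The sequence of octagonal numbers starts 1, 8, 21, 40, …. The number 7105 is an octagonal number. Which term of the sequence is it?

49

Set n(3n−2) = 7105, giving 3n² − 2n − 7105 = 0.
So n = (2 + 292) / 6 = 294/6 = 49.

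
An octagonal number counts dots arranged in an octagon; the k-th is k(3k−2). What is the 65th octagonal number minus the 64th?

Consecutive octagonal numbers differ by 6n − 5: here 6·65 − 5 = 385.

385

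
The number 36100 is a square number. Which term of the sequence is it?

We need n² = 36100, so n = √36100 = 190.

190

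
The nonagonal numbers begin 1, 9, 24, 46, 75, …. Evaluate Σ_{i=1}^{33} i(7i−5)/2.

42449

Σ i(7i−5)/2 = (7Σi² − 5Σi) / 2 over i = 1..33.
Σi = 561 and Σi² = 12529.
(7·12529 − 5·561) / 2 = 84898/2 = 42449.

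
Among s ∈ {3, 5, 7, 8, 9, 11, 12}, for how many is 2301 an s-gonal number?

s = 3: P(3, 67) = 2278 and P(3, 68) = 2346; 2301 is not s-gonal.
s = 5: P(5, 39) = 2262 and P(5, 40) = 2380; 2301 is not s-gonal.
s = 7: P(7, 30) = 2205 and P(7, 31) = 2356; 2301 is not s-gonal.
s = 8: P(8, 28) = 2296 and P(8, 29) = 2465; 2301 is not s-gonal.
s = 9: P(9, 26) = 2301. ✓
s = 11: P(11, 23) = 2300 and P(11, 24) = 2508; 2301 is not s-gonal.
s = 12: P(12, 21) = 2121 and P(12, 22) = 2332; 2301 is not s-gonal.
Hits: s ∈ {9} → 1.

1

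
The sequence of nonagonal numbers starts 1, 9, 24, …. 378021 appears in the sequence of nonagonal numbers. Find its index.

329

Set n(7n−5)/2 = 378021, giving 7n² − 5n − 756042 = 0.
The discriminant is 25 + 56·378021 = 21169201, and √21169201 = 4601.
So n = (5 + 4601) / 14 = 4606/14 = 329.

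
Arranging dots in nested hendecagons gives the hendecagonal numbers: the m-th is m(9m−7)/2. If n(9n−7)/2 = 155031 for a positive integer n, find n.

Set n(9n−7)/2 = 155031, giving 9n² − 7n − 310062 = 0.
So n = (7 + 3341) / 18 = 3348/18 = 186.

186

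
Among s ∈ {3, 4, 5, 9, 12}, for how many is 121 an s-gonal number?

s = 3: P(3, 15) = 120 and P(3, 16) = 136; 121 is not s-gonal.
s = 4: P(4, 11) = 121. ✓
s = 5: P(5, 9) = 117 and P(5, 10) = 145; 121 is not s-gonal.
s = 9: P(9, 6) = 111 and P(9, 7) = 154; 121 is not s-gonal.
s = 12: P(12, 5) = 105 and P(12, 6) = 156; 121 is not s-gonal.
Hits: s ∈ {4} → 1.

1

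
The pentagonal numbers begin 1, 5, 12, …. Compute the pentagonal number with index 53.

4187

The 53rd pentagonal number is n(3n−1)/2 with n = 53.
53·(3·53 − 1)/2 = 53·158/2 = 53·79 = 4187.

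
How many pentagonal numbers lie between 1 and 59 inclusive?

The n-th pentagonal number is n(3n−1)/2.
Smallest index with value ≥ 1: n = 1 (giving 1).
Largest index with value ≤ 59: n = 6 (giving 51).
Indices 1 through 6: 6 terms.

6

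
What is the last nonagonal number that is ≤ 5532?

Solve n(7n−5)/2 ≤ 5532 for integer n.
n = 40 gives 5500 ≤ 5532, while n = 41 gives 5781 > 5532; so the answer is 5500.

5500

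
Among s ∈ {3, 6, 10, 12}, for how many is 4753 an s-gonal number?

s = 3: P(3, 97) = 4753. ✓
s = 6: P(6, 49) = 4753. ✓
s = 10: P(10, 34) = 4522 and P(10, 35) = 4795; 4753 is not s-gonal.
s = 12: P(12, 31) = 4681 and P(12, 32) = 4992; 4753 is not s-gonal.
Hits: s ∈ {3, 6} → 2.

2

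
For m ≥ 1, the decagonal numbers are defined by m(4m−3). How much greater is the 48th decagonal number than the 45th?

48·(4·48 − 3) = 9072 and 45·(4·45 − 3) = 7965.
Difference: 9072 − 7965 = 1107.

1107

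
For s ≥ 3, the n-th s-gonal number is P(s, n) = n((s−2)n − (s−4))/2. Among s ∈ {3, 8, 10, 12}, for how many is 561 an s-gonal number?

s = 3: P(3, 33) = 561. ✓
s = 8: P(8, 14) = 560 and P(8, 15) = 645; 561 is not s-gonal.
s = 10: P(10, 12) = 540 and P(10, 13) = 637; 561 is not s-gonal.
s = 12: P(12, 11) = 561. ✓
Hits: s ∈ {3, 12} → 2.

2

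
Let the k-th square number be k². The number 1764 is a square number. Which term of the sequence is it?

We need n² = 1764, so n = √1764 = 42.

42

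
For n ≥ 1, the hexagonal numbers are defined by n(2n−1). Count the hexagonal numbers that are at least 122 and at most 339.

5

The n-th hexagonal number is n(2n−1).
Smallest index with value ≥ 122: n = 9 (giving 153).
Largest index with value ≤ 339: n = 13 (giving 325).
Indices 9 through 13: 5 terms.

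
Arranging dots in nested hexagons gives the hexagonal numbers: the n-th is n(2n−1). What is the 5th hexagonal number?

45

5·(2·5 − 1) = 5·9 = 45.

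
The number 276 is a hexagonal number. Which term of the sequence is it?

12

Set n(2n−1) = 276, giving 2n² − n − 276 = 0.
The discriminant is 1 + 8·276 = 2209, and √2209 = 47.
So n = (1 + 47) / 4 = 48/4 = 12.
Check: 12·(2·12 − 1) = 276. ✓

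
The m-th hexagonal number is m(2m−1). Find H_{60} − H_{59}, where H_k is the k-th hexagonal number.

237

Consecutive hexagonal numbers differ by 4n − 3: here 4·60 − 3 = 237.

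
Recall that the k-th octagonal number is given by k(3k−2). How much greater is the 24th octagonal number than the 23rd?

Consecutive octagonal numbers differ by 6n − 5: here 6·24 − 5 = 139.

139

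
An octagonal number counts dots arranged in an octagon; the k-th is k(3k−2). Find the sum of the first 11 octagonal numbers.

1386

Σ i(3i−2) = 3Σi² − 2Σi over i = 1..11.
Σi = 66 and Σi² = 506.
3·506 − 2·66 = 1386.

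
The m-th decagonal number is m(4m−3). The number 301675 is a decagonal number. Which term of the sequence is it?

275

Set n(4n−3) = 301675, giving 4n² − 3n − 301675 = 0.
So n = (3 + 2197) / 8 = 2200/8 = 275.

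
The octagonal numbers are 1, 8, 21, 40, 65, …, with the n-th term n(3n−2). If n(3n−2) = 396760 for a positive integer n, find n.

Set n(3n−2) = 396760, giving 3n² − 2n − 396760 = 0.
The discriminant is 4 + 12·396760 = 4761124, and √4761124 = 2182.
So n = (2 + 2182) / 6 = 2184/6 = 364.
Check: 364·(3·364 − 2) = 396760. ✓

364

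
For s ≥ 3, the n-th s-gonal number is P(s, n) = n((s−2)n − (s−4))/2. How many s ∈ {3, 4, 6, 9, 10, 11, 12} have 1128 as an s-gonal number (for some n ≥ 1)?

s = 3: P(3, 47) = 1128. ✓
s = 4: P(4, 33) = 1089 and P(4, 34) = 1156; 1128 is not s-gonal.
s = 6: P(6, 24) = 1128. ✓
s = 9: P(9, 18) = 1089 and P(9, 19) = 1216; 1128 is not s-gonal.
s = 10: P(10, 17) = 1105 and P(10, 18) = 1242; 1128 is not s-gonal.
s = 11: P(11, 16) = 1096 and P(11, 17) = 1241; 1128 is not s-gonal.
s = 12: P(12, 15) = 1065 and P(12, 16) = 1216; 1128 is not s-gonal.
Hits: s ∈ {3, 6} → 2.

2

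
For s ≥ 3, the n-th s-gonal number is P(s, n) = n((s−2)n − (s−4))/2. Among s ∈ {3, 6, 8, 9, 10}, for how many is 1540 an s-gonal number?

s = 3: P(3, 55) = 1540. ✓
s = 6: P(6, 28) = 1540. ✓
s = 8: P(8, 22) = 1408 and P(8, 23) = 1541; 1540 is not s-gonal.
s = 9: P(9, 21) = 1491 and P(9, 22) = 1639; 1540 is not s-gonal.
s = 10: P(10, 20) = 1540. ✓
Hits: s ∈ {3, 6, 10} → 3.

3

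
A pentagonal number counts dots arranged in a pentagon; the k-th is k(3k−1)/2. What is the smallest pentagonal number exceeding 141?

Solve n(3n−1)/2 > 141 for integer n.
The largest n with value ≤ 141 is 9 (since 117 ≤ 141 < 145), so the first above is n = 10, value 145.

145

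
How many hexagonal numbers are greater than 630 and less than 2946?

20

The n-th hexagonal number is n(2n−1).
Smallest index with value > 630: n = 19 (giving 703).
Largest index with value < 2946: n = 38 (giving 2850).
Indices 19 through 38: 20 terms.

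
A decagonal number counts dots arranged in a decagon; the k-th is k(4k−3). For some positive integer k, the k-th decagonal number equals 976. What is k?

Set n(4n−3) = 976, giving 4n² − 3n − 976 = 0.
So n = (3 + 125) / 8 = 128/8 = 16.

16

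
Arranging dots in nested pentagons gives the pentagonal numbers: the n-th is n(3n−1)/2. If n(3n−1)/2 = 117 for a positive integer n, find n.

9

Set n(3n−1)/2 = 117, giving 3n² − n − 234 = 0.
The discriminant is 1 + 24·117 = 2809, and √2809 = 53.
So n = (1 + 53) / 6 = 54/6 = 9.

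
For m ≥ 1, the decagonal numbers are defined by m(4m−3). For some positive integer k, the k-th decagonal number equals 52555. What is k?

Set n(4n−3) = 52555, giving 4n² − 3n − 52555 = 0.
The discriminant is 9 + 16·52555 = 840889, and √840889 = 917.
So n = (3 + 917) / 8 = 920/8 = 115.
Check: 115·(4·115 − 3) = 52555. ✓

115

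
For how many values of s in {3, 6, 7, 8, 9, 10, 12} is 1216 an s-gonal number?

s = 3: P(3, 48) = 1176 and P(3, 49) = 1225; 1216 is not s-gonal.
s = 6: P(6, 24) = 1128 and P(6, 25) = 1225; 1216 is not s-gonal.
s = 7: P(7, 22) = 1177 and P(7, 23) = 1288; 1216 is not s-gonal.
s = 8: P(8, 20) = 1160 and P(8, 21) = 1281; 1216 is not s-gonal.
s = 9: P(9, 19) = 1216. ✓
s = 10: P(10, 17) = 1105 and P(10, 18) = 1242; 1216 is not s-gonal.
s = 12: P(12, 16) = 1216. ✓
Hits: s ∈ {9, 12} → 2.

2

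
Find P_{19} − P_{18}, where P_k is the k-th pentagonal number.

Consecutive pentagonal numbers differ by 3n − 2: here 3·19 − 2 = 55.

55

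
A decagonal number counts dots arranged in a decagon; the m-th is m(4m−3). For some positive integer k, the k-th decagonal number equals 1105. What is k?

Set n(4n−3) = 1105, giving 4n² − 3n − 1105 = 0.
The discriminant is 9 + 16·1105 = 17689, and √17689 = 133.
So n = (3 + 133) / 8 = 136/8 = 17.
Check: 17·(4·17 − 3) = 1105. ✓

17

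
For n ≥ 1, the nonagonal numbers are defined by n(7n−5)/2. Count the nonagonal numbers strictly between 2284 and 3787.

The n-th nonagonal number is n(7n−5)/2.
Smallest index with value > 2284: n = 26 (giving 2301).
Largest index with value < 3787: n = 33 (giving 3729).
Indices 26 through 33: 8 terms.

8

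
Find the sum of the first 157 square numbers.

Σ_{i=1}^{157} i² = 157·158·315/6 = 1302315.

1302315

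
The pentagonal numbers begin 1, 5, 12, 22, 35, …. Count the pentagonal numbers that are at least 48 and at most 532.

The n-th pentagonal number is n(3n−1)/2.
Smallest index with value ≥ 48: n = 6 (giving 51).
Largest index with value ≤ 532: n = 19 (giving 532).
Indices 6 through 19: 14 terms.

14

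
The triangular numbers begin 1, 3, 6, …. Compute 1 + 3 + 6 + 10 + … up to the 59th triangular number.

35990

Σ i(i+1)/2 = (Σi² + Σi) / 2 over i = 1..59.
Σi = 1770 and Σi² = 70210.
(1·70210 + 1·1770) / 2 = 71980/2 = 35990.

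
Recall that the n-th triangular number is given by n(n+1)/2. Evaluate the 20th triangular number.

20·21/2 = 420/2 = 210.

210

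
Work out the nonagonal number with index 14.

651

The 14th nonagonal number is n(7n−5)/2 with n = 14.
14·(7·14 − 5)/2 = 14·93/2 = 651.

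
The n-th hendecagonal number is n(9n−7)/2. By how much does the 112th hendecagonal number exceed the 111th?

1000

Consecutive hendecagonal numbers differ by 9n − 8: here 9·112 − 8 = 1000.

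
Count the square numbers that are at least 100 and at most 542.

14

The n-th square number is n².
Smallest index with value ≥ 100: n = 10 (giving 100).
Largest index with value ≤ 542: n = 23 (giving 529).
Indices 10 through 23: 14 terms.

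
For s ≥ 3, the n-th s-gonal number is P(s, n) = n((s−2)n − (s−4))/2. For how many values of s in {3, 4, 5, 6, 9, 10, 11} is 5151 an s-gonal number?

2

s = 3: P(3, 101) = 5151. ✓
s = 4: P(4, 71) = 5041 and P(4, 72) = 5184; 5151 is not s-gonal.
s = 5: P(5, 58) = 5017 and P(5, 59) = 5192; 5151 is not s-gonal.
s = 6: P(6, 51) = 5151. ✓
s = 9: P(9, 38) = 4959 and P(9, 39) = 5226; 5151 is not s-gonal.
s = 10: P(10, 36) = 5076 and P(10, 37) = 5365; 5151 is not s-gonal.
s = 11: P(11, 34) = 5083 and P(11, 35) = 5390; 5151 is not s-gonal.
Hits: s ∈ {3, 6} → 2.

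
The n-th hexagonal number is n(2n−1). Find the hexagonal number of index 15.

435

The 15th hexagonal number is n(2n−1) with n = 15.
15·(2·15 − 1) = 15·29 = 435.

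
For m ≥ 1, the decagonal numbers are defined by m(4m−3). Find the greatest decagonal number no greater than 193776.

Solve n(4n−3) ≤ 193776 for integer n.
n = 220 gives 192940 ≤ 193776, while n = 221 gives 194701 > 193776; so the answer is 192940.

192940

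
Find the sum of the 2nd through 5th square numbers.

Σ_{i=2}^{5} i² = 55 − 1 = 54.

54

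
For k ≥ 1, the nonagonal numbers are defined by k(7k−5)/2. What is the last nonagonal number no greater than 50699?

50100

Solve n(7n−5)/2 ≤ 50699 for integer n.
n = 120 gives 50100 ≤ 50699, while n = 121 gives 50941 > 50699; so the answer is 50100.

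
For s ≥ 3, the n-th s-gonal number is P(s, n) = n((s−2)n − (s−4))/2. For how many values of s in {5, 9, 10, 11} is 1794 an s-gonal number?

1

s = 5: P(5, 34) = 1717 and P(5, 35) = 1820; 1794 is not s-gonal.
s = 9: P(9, 23) = 1794. ✓
s = 10: P(10, 21) = 1701 and P(10, 22) = 1870; 1794 is not s-gonal.
s = 11: P(11, 20) = 1730 and P(11, 21) = 1911; 1794 is not s-gonal.
Hits: s ∈ {9} → 1.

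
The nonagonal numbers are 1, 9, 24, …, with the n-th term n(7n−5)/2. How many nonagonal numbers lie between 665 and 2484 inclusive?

13

The n-th nonagonal number is n(7n−5)/2.
Smallest index with value ≥ 665: n = 15 (giving 750).
Largest index with value ≤ 2484: n = 27 (giving 2484).
Indices 15 through 27: 13 terms.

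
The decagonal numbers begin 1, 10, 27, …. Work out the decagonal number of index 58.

13282

58·(4·58 − 3) = 58·229 = 13282.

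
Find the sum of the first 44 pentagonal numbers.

43560

Σ i(3i−1)/2 = (3Σi² − Σi) / 2 over i = 1..44.
Σi = 990 and Σi² = 29370.
(3·29370 − 1·990) / 2 = 87120/2 = 43560.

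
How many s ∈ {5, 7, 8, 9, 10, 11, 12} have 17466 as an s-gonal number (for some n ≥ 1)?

s = 5: P(5, 108) = 17442 and P(5, 109) = 17767; 17466 is not s-gonal.
s = 7: P(7, 83) = 17098 and P(7, 84) = 17514; 17466 is not s-gonal.
s = 8: P(8, 76) = 17176 and P(8, 77) = 17633; 17466 is not s-gonal.
s = 9: P(9, 71) = 17466. ✓
s = 10: P(10, 66) = 17226 and P(10, 67) = 17755; 17466 is not s-gonal.
s = 11: P(11, 62) = 17081 and P(11, 63) = 17640; 17466 is not s-gonal.
s = 12: P(12, 59) = 17169 and P(12, 60) = 17760; 17466 is not s-gonal.
Hits: s ∈ {9} → 1.

1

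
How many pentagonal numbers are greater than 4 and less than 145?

8

The n-th pentagonal number is n(3n−1)/2.
Smallest index with value > 4: n = 2 (giving 5).
Largest index with value < 145: n = 9 (giving 117).
Indices 2 through 9: 8 terms.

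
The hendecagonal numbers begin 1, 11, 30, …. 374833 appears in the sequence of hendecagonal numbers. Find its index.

Set n(9n−7)/2 = 374833, giving 9n² − 7n − 749666 = 0.
The discriminant is 49 + 72·374833 = 26988025, and √26988025 = 5195.
So n = (7 + 5195) / 18 = 5202/18 = 289.

289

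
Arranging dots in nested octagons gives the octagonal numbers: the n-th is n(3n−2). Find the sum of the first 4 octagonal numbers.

Σ i(3i−2) = 3Σi² − 2Σi over i = 1..4.
Σi = 10 and Σi² = 30.
3·30 − 2·10 = 70.

70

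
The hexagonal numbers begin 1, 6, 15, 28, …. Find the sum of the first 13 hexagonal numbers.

Σ i(2i−1) = 2Σi² − Σi over i = 1..13.
Σi = 91 and Σi² = 819.
2·819 − 1·91 = 1547.

1547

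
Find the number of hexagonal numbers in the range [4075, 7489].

16

The n-th hexagonal number is n(2n−1).
Smallest index with value ≥ 4075: n = 46 (giving 4186).
Largest index with value ≤ 7489: n = 61 (giving 7381).
Indices 46 through 61: 16 terms.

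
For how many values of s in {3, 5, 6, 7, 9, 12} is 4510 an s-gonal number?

s = 3: P(3, 94) = 4465 and P(3, 95) = 4560; 4510 is not s-gonal.
s = 5: P(5, 55) = 4510. ✓
s = 6: P(6, 47) = 4371 and P(6, 48) = 4560; 4510 is not s-gonal.
s = 7: P(7, 42) = 4347 and P(7, 43) = 4558; 4510 is not s-gonal.
s = 9: P(9, 36) = 4446 and P(9, 37) = 4699; 4510 is not s-gonal.
s = 12: P(12, 30) = 4380 and P(12, 31) = 4681; 4510 is not s-gonal.
Hits: s ∈ {5} → 1.

1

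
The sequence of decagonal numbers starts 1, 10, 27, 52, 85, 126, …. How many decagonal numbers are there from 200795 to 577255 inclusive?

The n-th decagonal number is n(4n−3).
Smallest index with value ≥ 200795: n = 225 (giving 201825).
Largest index with value ≤ 577255: n = 380 (giving 576460).
Indices 225 through 380: 156 terms.

156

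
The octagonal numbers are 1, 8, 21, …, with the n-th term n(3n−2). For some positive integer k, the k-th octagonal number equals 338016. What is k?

336

Set n(3n−2) = 338016, giving 3n² − 2n − 338016 = 0.
The discriminant is 4 + 12·338016 = 4056196, and √4056196 = 2014.
So n = (2 + 2014) / 6 = 2016/6 = 336.
Check: 336·(3·336 − 2) = 338016. ✓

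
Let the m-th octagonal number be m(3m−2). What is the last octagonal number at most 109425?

109061

Solve n(3n−2) ≤ 109425 for integer n.
n = 191 gives 109061 ≤ 109425, while n = 192 gives 110208 > 109425; so the answer is 109061.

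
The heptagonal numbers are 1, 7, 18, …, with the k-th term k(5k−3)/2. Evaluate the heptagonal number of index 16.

16·(5·16 − 3)/2 = 16·77/2 = 616.

616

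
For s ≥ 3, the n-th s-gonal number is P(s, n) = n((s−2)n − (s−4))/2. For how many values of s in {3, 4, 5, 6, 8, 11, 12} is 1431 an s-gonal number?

s = 3: P(3, 53) = 1431. ✓
s = 4: P(4, 37) = 1369 and P(4, 38) = 1444; 1431 is not s-gonal.
s = 5: P(5, 31) = 1426 and P(5, 32) = 1520; 1431 is not s-gonal.
s = 6: P(6, 27) = 1431. ✓
s = 8: P(8, 22) = 1408 and P(8, 23) = 1541; 1431 is not s-gonal.
s = 11: P(11, 18) = 1395 and P(11, 19) = 1558; 1431 is not s-gonal.
s = 12: P(12, 17) = 1377 and P(12, 18) = 1548; 1431 is not s-gonal.
Hits: s ∈ {3, 6} → 2.

2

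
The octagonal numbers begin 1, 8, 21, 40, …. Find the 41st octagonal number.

The 41st octagonal number is n(3n−2) with n = 41.
41·(3·41 − 2) = 41·121 = 4961.

4961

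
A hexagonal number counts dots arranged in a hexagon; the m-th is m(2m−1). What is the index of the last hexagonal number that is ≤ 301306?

Solve n(2n−1) ≤ 301306 for integer n.
n = 388 gives 300700 ≤ 301306, while n = 389 gives 302253 > 301306; so the answer is index 388.

388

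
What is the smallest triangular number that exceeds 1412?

1431

Solve n(n+1)/2 > 1412 for integer n.
The largest n with value ≤ 1412 is 52 (since 1378 ≤ 1412 < 1431), so the first above is n = 53, value 1431.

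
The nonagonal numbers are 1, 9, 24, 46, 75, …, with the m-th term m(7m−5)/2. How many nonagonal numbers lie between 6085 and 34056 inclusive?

57

The n-th nonagonal number is n(7n−5)/2.
Smallest index with value ≥ 6085: n = 43 (giving 6364).
Largest index with value ≤ 34056: n = 99 (giving 34056).
Indices 43 through 99: 57 terms.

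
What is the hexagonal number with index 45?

The 45th hexagonal number is n(2n−1) with n = 45.
45·(2·45 − 1) = 45·89 = 4005.

4005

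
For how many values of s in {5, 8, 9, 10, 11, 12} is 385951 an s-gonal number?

1

s = 5: P(5, 507) = 385320 and P(5, 508) = 386842; 385951 is not s-gonal.
s = 8: P(8, 359) = 385925 and P(8, 360) = 388080; 385951 is not s-gonal.
s = 9: P(9, 332) = 384954 and P(9, 333) = 387279; 385951 is not s-gonal.
s = 10: P(10, 311) = 385951. ✓
s = 11: P(11, 293) = 385295 and P(11, 294) = 387933; 385951 is not s-gonal.
s = 12: P(12, 278) = 385308 and P(12, 279) = 388089; 385951 is not s-gonal.
Hits: s ∈ {10} → 1.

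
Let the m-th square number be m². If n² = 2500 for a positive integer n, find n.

50

We need n² = 2500, so n = √2500 = 50.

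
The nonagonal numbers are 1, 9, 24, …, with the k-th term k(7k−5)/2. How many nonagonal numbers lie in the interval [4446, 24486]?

49

The n-th nonagonal number is n(7n−5)/2.
Smallest index with value ≥ 4446: n = 36 (giving 4446).
Largest index with value ≤ 24486: n = 84 (giving 24486).
Indices 36 through 84: 49 terms.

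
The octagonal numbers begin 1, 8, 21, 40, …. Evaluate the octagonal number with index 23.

1541

23·(3·23 − 2) = 23·67 = 1541.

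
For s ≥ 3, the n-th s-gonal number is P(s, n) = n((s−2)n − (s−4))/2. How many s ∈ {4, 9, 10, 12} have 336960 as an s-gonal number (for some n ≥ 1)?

1

s = 4: P(4, 580) = 336400 and P(4, 581) = 337561; 336960 is not s-gonal.
s = 9: P(9, 310) = 335575 and P(9, 311) = 337746; 336960 is not s-gonal.
s = 10: P(10, 290) = 335530 and P(10, 291) = 337851; 336960 is not s-gonal.
s = 12: P(12, 260) = 336960. ✓
Hits: s ∈ {12} → 1.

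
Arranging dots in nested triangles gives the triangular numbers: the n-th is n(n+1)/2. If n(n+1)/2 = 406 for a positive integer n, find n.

Set n(n+1)/2 = 406, giving n² + n − 812 = 0.
The discriminant is 1 + 8·406 = 3249, and √3249 = 57.
So n = (-1 + 57) / 2 = 56/2 = 28.

28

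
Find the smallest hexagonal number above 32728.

33153

Solve n(2n−1) > 32728 for integer n.
The largest n with value ≤ 32728 is 128 (since 32640 ≤ 32728 < 33153), so the first above is n = 129, value 33153.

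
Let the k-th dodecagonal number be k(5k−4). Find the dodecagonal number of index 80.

The 80th dodecagonal number is n(5n−4) with n = 80.
80·(5·80 − 4) = 80·396 = 31680.

31680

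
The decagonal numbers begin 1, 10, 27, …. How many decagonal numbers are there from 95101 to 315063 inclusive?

The n-th decagonal number is n(4n−3).
Smallest index with value ≥ 95101: n = 155 (giving 95635).
Largest index with value ≤ 315063: n = 281 (giving 315001).
Indices 155 through 281: 127 terms.

127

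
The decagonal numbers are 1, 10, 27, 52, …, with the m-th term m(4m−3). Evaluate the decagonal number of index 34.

The 34th decagonal number is n(4n−3) with n = 34.
34·(4·34 − 3) = 34·133 = 4522.

4522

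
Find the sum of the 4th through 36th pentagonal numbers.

23958

Σ i(3i−1)/2 = (3Σi² − Σi) / 2 over i = 4..36.
Σi = 666 − 6 = 660 and Σi² = 16206 − 14 = 16192.
(3·16192 − 1·660) / 2 = 47916/2 = 23958.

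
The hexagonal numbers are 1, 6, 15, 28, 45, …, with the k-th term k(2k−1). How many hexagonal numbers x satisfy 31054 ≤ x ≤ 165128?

163

The n-th hexagonal number is n(2n−1).
Smallest index with value ≥ 31054: n = 125 (giving 31125).
Largest index with value ≤ 165128: n = 287 (giving 164451).
Indices 125 through 287: 163 terms.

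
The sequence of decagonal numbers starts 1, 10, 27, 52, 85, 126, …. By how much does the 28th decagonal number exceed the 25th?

627

28·(4·28 − 3) = 3052 and 25·(4·25 − 3) = 2425.
Difference: 3052 − 2425 = 627.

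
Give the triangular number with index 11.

The 11th triangular number is n(n+1)/2 with n = 11.
11·12/2 = 132/2 = 66.

66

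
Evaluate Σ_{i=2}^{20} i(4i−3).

10849

Σ i(4i−3) = 4Σi² − 3Σi over i = 2..20.
Σi = 210 − 1 = 209 and Σi² = 2870 − 1 = 2869.
4·2869 − 3·209 = 10849.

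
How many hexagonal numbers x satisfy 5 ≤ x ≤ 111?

The n-th hexagonal number is n(2n−1).
Smallest index with value ≥ 5: n = 2 (giving 6).
Largest index with value ≤ 111: n = 7 (giving 91).
Indices 2 through 7: 6 terms.

6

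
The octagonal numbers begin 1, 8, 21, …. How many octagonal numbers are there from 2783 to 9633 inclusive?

27

The n-th octagonal number is n(3n−2).
Smallest index with value ≥ 2783: n = 31 (giving 2821).
Largest index with value ≤ 9633: n = 57 (giving 9633).
Indices 31 through 57: 27 terms.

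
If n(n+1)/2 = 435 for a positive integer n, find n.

Set n(n+1)/2 = 435, giving n² + n − 870 = 0.
The discriminant is 1 + 8·435 = 3481, and √3481 = 59.
So n = (-1 + 59) / 2 = 58/2 = 29.
Check: 29·30/2 = 435. ✓

29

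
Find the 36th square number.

1296

The 36th square number is n² with n = 36.
36² = 1296.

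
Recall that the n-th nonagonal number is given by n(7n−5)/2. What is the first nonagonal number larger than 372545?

Solve n(7n−5)/2 > 372545 for integer n.
The largest n with value ≤ 372545 is 326 (since 371151 ≤ 372545 < 373434), so the first above is n = 327, value 373434.

373434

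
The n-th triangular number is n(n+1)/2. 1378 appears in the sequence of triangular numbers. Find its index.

Set n(n+1)/2 = 1378, giving n² + n − 2756 = 0.
The discriminant is 1 + 8·1378 = 11025, and √11025 = 105.
So n = (-1 + 105) / 2 = 104/2 = 52.
Check: 52·53/2 = 1378. ✓

52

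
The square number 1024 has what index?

32

We need n² = 1024, so n = √1024 = 32.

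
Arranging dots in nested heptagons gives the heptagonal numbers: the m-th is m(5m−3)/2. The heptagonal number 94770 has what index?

Set n(5n−3)/2 = 94770, giving 5n² − 3n − 189540 = 0.
So n = (3 + 1947) / 10 = 1950/10 = 195.

195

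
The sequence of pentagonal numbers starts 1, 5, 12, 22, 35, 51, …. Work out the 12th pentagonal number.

210

12·(3·12 − 1)/2 = 12·35/2 = 210.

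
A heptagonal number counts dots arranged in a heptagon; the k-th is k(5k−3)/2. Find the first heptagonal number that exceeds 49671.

50197

Solve n(5n−3)/2 > 49671 for integer n.
The largest n with value ≤ 49671 is 141 (since 49491 ≤ 49671 < 50197), so the first above is n = 142, value 50197.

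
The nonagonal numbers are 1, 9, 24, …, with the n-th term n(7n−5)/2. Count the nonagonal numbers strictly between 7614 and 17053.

The n-th nonagonal number is n(7n−5)/2.
Smallest index with value > 7614: n = 48 (giving 7944).
Largest index with value < 17053: n = 70 (giving 16975).
Indices 48 through 70: 23 terms.

23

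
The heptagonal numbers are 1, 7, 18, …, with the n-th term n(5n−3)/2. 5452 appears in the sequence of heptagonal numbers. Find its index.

47

Set n(5n−3)/2 = 5452, giving 5n² − 3n − 10904 = 0.
The discriminant is 9 + 40·5452 = 218089, and √218089 = 467.
So n = (3 + 467) / 10 = 470/10 = 47.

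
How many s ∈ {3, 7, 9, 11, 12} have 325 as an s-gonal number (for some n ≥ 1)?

2

s = 3: P(3, 25) = 325. ✓
s = 7: P(7, 11) = 286 and P(7, 12) = 342; 325 is not s-gonal.
s = 9: P(9, 10) = 325. ✓
s = 11: P(11, 8) = 260 and P(11, 9) = 333; 325 is not s-gonal.
s = 12: P(12, 8) = 288 and P(12, 9) = 369; 325 is not s-gonal.
Hits: s ∈ {3, 9} → 2.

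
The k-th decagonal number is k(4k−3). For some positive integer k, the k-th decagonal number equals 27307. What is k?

83

Set n(4n−3) = 27307, giving 4n² − 3n − 27307 = 0.
The discriminant is 9 + 16·27307 = 436921, and √436921 = 661.
So n = (3 + 661) / 8 = 664/8 = 83.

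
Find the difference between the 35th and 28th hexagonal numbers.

875

35·(2·35 − 1) = 2415 and 28·(2·28 − 1) = 1540.
Difference: 2415 − 1540 = 875.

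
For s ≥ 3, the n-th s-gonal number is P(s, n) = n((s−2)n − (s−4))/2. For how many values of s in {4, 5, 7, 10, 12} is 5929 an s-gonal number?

2

s = 4: P(4, 77) = 5929. ✓
s = 5: P(5, 63) = 5922 and P(5, 64) = 6112; 5929 is not s-gonal.
s = 7: P(7, 49) = 5929. ✓
s = 10: P(10, 38) = 5662 and P(10, 39) = 5967; 5929 is not s-gonal.
s = 12: P(12, 34) = 5644 and P(12, 35) = 5985; 5929 is not s-gonal.
Hits: s ∈ {4, 7} → 2.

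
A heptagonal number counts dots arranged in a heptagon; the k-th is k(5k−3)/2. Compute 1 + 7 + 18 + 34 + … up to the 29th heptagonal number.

20735

Σ i(5i−3)/2 = (5Σi² − 3Σi) / 2 over i = 1..29.
Σi = 435 and Σi² = 8555.
(5·8555 − 3·435) / 2 = 41470/2 = 20735.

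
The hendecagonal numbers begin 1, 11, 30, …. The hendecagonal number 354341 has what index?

281

Set n(9n−7)/2 = 354341, giving 9n² − 7n − 708682 = 0.
So n = (7 + 5051) / 18 = 5058/18 = 281.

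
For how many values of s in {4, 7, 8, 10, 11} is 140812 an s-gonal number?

1

s = 4: P(4, 375) = 140625 and P(4, 376) = 141376; 140812 is not s-gonal.
s = 7: P(7, 237) = 140067 and P(7, 238) = 141253; 140812 is not s-gonal.
s = 8: P(8, 216) = 139536 and P(8, 217) = 140833; 140812 is not s-gonal.
s = 10: P(10, 188) = 140812. ✓
s = 11: P(11, 177) = 140361 and P(11, 178) = 141955; 140812 is not s-gonal.
Hits: s ∈ {10} → 1.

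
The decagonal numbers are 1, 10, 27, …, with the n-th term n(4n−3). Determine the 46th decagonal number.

The 46th decagonal number is n(4n−3) with n = 46.
46·(4·46 − 3) = 46·181 = 8326.

8326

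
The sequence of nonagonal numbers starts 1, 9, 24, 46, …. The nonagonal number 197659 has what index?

238

Set n(7n−5)/2 = 197659, giving 7n² − 5n − 395318 = 0.
The discriminant is 25 + 56·197659 = 11068929, and √11068929 = 3327.
So n = (5 + 3327) / 14 = 3332/14 = 238.
Check: 238·(7·238 − 5)/2 = 197659. ✓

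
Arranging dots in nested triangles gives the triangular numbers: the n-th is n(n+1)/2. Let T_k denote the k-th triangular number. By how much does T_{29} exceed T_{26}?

29·30/2 = 435 and 26·27/2 = 351.
Difference: 435 − 351 = 84.

84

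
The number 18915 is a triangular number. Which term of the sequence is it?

Set n(n+1)/2 = 18915, giving n² + n − 37830 = 0.
The discriminant is 1 + 8·18915 = 151321, and √151321 = 389.
So n = (-1 + 389) / 2 = 388/2 = 194.

194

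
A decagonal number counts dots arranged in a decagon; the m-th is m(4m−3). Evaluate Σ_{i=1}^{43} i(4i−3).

Σ i(4i−3) = 4Σi² − 3Σi over i = 1..43.
Σi = 946 and Σi² = 27434.
4·27434 − 3·946 = 106898.

106898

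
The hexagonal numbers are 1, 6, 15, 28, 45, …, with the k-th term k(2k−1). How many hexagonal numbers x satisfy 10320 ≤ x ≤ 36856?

64

The n-th hexagonal number is n(2n−1).
Smallest index with value ≥ 10320: n = 73 (giving 10585).
Largest index with value ≤ 36856: n = 136 (giving 36856).
Indices 73 through 136: 64 terms.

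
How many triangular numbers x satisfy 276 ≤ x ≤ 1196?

26

The n-th triangular number is n(n+1)/2.
Smallest index with value ≥ 276: n = 23 (giving 276).
Largest index with value ≤ 1196: n = 48 (giving 1176).
Indices 23 through 48: 26 terms.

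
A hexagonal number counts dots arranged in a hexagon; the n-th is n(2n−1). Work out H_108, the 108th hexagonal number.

108·(2·108 − 1) = 108·215 = 23220.

23220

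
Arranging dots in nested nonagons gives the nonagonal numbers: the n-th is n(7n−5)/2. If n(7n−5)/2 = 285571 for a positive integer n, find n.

Set n(7n−5)/2 = 285571, giving 7n² − 5n − 571142 = 0.
So n = (5 + 3999) / 14 = 4004/14 = 286.

286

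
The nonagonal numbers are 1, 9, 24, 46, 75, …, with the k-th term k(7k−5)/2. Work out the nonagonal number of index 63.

13734

The 63rd nonagonal number is n(7n−5)/2 with n = 63.
63·(7·63 − 5)/2 = 63·436/2 = 63·218 = 13734.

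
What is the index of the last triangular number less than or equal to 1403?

Solve n(n+1)/2 ≤ 1403 for integer n.
n = 52 gives 1378 ≤ 1403, while n = 53 gives 1431 > 1403; so the answer is index 52.

52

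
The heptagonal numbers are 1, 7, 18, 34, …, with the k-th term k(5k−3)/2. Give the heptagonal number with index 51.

51·(5·51 − 3)/2 = 51·252/2 = 51·126 = 6426.

6426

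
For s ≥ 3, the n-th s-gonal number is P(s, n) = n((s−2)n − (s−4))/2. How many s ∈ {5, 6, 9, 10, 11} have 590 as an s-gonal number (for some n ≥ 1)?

s = 5: P(5, 20) = 590. ✓
s = 6: P(6, 17) = 561 and P(6, 18) = 630; 590 is not s-gonal.
s = 9: P(9, 13) = 559 and P(9, 14) = 651; 590 is not s-gonal.
s = 10: P(10, 12) = 540 and P(10, 13) = 637; 590 is not s-gonal.
s = 11: P(11, 11) = 506 and P(11, 12) = 606; 590 is not s-gonal.
Hits: s ∈ {5} → 1.

1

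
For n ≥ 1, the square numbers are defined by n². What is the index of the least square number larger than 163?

13

Solve n² > 163 for integer n.
The largest n with value ≤ 163 is 12 (since 144 ≤ 163 < 169), so the first above is n = 13, value 169.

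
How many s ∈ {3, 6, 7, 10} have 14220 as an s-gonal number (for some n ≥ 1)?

1

s = 3: P(3, 168) = 14196 and P(3, 169) = 14365; 14220 is not s-gonal.
s = 6: P(6, 84) = 14028 and P(6, 85) = 14365; 14220 is not s-gonal.
s = 7: P(7, 75) = 13950 and P(7, 76) = 14326; 14220 is not s-gonal.
s = 10: P(10, 60) = 14220. ✓
Hits: s ∈ {10} → 1.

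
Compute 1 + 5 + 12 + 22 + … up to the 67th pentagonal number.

152626

Σ i(3i−1)/2 = (3Σi² − Σi) / 2 over i = 1..67.
Σi = 2278 and Σi² = 102510.
(3·102510 − 1·2278) / 2 = 305252/2 = 152626.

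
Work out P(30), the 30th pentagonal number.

The 30th pentagonal number is n(3n−1)/2 with n = 30.
30·(3·30 − 1)/2 = 30·89/2 = 1335.

1335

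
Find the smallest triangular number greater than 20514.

20706

Solve n(n+1)/2 > 20514 for integer n.
The largest n with value ≤ 20514 is 202 (since 20503 ≤ 20514 < 20706), so the first above is n = 203, value 20706.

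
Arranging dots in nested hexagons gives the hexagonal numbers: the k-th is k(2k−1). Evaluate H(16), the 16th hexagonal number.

496

The 16th hexagonal number is n(2n−1) with n = 16.
16·(2·16 − 1) = 16·31 = 496.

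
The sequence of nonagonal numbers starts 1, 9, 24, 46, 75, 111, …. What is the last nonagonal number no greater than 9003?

8976

Solve n(7n−5)/2 ≤ 9003 for integer n.
n = 51 gives 8976 ≤ 9003, while n = 52 gives 9334 > 9003; so the answer is 8976.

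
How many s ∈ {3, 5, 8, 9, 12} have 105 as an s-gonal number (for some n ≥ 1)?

2

s = 3: P(3, 14) = 105. ✓
s = 5: P(5, 8) = 92 and P(5, 9) = 117; 105 is not s-gonal.
s = 8: P(8, 6) = 96 and P(8, 7) = 133; 105 is not s-gonal.
s = 9: P(9, 5) = 75 and P(9, 6) = 111; 105 is not s-gonal.
s = 12: P(12, 5) = 105. ✓
Hits: s ∈ {3, 12} → 2.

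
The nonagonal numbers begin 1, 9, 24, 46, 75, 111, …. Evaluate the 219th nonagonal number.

The 219th nonagonal number is n(7n−5)/2 with n = 219.
219·(7·219 − 5)/2 = 219·1528/2 = 219·764 = 167316.

167316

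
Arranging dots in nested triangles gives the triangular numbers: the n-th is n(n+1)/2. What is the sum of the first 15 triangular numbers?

Σ i(i+1)/2 = (Σi² + Σi) / 2 over i = 1..15.
Σi = 120 and Σi² = 1240.
(1·1240 + 1·120) / 2 = 1360/2 = 680.

680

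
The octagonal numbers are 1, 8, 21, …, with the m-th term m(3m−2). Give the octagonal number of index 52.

52·(3·52 − 2) = 52·154 = 8008.

8008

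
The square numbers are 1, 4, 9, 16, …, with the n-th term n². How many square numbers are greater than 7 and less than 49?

4

The n-th square number is n².
Smallest index with value > 7: n = 3 (giving 9).
Largest index with value < 49: n = 6 (giving 36).
Indices 3 through 6: 4 terms.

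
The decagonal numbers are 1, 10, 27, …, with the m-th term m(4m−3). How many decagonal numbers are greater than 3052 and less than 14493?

The n-th decagonal number is n(4n−3).
Smallest index with value > 3052: n = 29 (giving 3277).
Largest index with value < 14493: n = 60 (giving 14220).
Indices 29 through 60: 32 terms.

32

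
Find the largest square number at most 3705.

Solve n² ≤ 3705 for integer n.
n = 60 gives 3600 ≤ 3705, while n = 61 gives 3721 > 3705; so the answer is 3600.

3600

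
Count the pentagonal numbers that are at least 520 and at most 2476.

The n-th pentagonal number is n(3n−1)/2.
Smallest index with value ≥ 520: n = 19 (giving 532).
Largest index with value ≤ 2476: n = 40 (giving 2380).
Indices 19 through 40: 22 terms.

22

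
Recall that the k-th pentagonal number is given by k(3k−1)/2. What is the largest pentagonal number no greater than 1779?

Solve n(3n−1)/2 ≤ 1779 for integer n.
n = 34 gives 1717 ≤ 1779, while n = 35 gives 1820 > 1779; so the answer is 1717.

1717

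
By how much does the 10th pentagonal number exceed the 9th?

Consecutive pentagonal numbers differ by 3n − 2: here 3·10 − 2 = 28.

28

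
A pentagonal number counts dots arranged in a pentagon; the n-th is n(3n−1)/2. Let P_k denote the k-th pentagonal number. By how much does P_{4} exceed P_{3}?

10

Consecutive pentagonal numbers differ by 3n − 2: here 3·4 − 2 = 10.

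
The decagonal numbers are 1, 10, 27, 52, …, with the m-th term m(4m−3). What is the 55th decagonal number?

55·(4·55 − 3) = 55·217 = 11935.

11935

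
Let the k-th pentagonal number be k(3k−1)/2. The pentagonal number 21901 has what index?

121

Set n(3n−1)/2 = 21901, giving 3n² − n − 43802 = 0.
The discriminant is 1 + 24·21901 = 525625, and √525625 = 725.
So n = (1 + 725) / 6 = 726/6 = 121.
Check: 121·(3·121 − 1)/2 = 21901. ✓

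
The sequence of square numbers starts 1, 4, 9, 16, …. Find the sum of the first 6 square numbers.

91

Σ_{i=1}^{6} i² = 6·7·13/6 = 91.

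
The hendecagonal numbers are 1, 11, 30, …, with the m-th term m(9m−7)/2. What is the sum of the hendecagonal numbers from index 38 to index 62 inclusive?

Σ i(9i−7)/2 = (9Σi² − 7Σi) / 2 over i = 38..62.
Σi = 1953 − 703 = 1250 and Σi² = 81375 − 17575 = 63800.
(9·63800 − 7·1250) / 2 = 565450/2 = 282725.

282725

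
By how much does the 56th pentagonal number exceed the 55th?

Consecutive pentagonal numbers differ by 3n − 2: here 3·56 − 2 = 166.

166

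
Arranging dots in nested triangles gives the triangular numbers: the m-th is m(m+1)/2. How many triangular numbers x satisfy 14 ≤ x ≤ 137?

The n-th triangular number is n(n+1)/2.
Smallest index with value ≥ 14: n = 5 (giving 15).
Largest index with value ≤ 137: n = 16 (giving 136).
Indices 5 through 16: 12 terms.

12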